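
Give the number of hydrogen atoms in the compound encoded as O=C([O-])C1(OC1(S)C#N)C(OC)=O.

4

Hydrogens are implicit in SMILES; fill each atom to its normal valence:
  5 × C: no H
  4 × O: no H
  1 × C: 3 H
  1 × N: no H
  1 × O (charge -1): no H
  1 × S: 1 H
  Total hydrogens = 4.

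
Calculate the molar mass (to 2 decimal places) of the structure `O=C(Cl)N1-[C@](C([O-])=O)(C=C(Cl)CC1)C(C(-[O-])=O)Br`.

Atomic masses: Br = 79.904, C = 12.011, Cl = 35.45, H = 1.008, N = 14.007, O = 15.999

358.95

Molecular formula: [C9H6BrCl2NO5]2-.
M = 1×79.904 + 9×12.011 + 2×35.45 + 6×1.008 + 1×14.007 + 5×15.999 = 358.95 g/mol.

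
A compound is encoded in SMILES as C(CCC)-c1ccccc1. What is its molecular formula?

Heavy atoms from the SMILES: 10 C.
Implicit hydrogens by atom environment:
  5 × C (aromatic): 1 H each → 5
  3 × C: 2 H each → 6
  1 × C: 3 H
  1 × C (aromatic): no H
  Total hydrogens = 14.
Molecular formula: C10H14

C10H14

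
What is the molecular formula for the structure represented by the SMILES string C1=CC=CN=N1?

C4H4N2

Heavy atoms from the SMILES: 4 C, 2 N.
Implicit hydrogens by atom environment:
  4 × C (aromatic): 1 H each → 4
  2 × N (aromatic): no H
  Total hydrogens = 4.
Molecular formula: C4H4N2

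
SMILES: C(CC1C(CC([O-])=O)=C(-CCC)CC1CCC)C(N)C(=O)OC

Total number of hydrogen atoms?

Hydrogens are implicit in SMILES; fill each atom to its normal valence:
  8 × C: 2 H each → 16
  4 × C: no H
  3 × C: 3 H each → 9
  3 × C: 1 H each → 3
  3 × O: no H
  1 × N: 2 H
  1 × O (charge -1): no H
  Total hydrogens = 30.

30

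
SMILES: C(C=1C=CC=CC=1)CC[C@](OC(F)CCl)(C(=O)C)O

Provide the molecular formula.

Heavy atoms from the SMILES: 14 C, 1 Cl, 1 F, 3 O.
Implicit hydrogens by atom environment:
  5 × C (aromatic): 1 H each → 5
  4 × C: 2 H each → 8
  2 × C: no H
  2 × O: no H
  1 × C: 3 H
  1 × C: 1 H
  1 × C (aromatic): no H
  1 × Cl: no H
  1 × F: no H
  1 × O: 1 H
  Total hydrogens = 18.
Molecular formula: C14H18ClFO3

C14H18ClFO3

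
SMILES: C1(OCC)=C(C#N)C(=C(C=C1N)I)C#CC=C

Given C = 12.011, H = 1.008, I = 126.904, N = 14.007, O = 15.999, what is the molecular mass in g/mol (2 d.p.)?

338.15

Molecular formula: C13H11IN2O.
M = 13×12.011 + 11×1.008 + 1×126.904 + 2×14.007 + 1×15.999 = 338.15 g/mol.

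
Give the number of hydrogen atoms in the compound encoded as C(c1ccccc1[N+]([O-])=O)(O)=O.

Hydrogens are implicit in SMILES; fill each atom to its normal valence:
  4 × C (aromatic): 1 H each → 4
  2 × C (aromatic): no H
  2 × O: no H
  1 × C: no H
  1 × N (charge +1): no H
  1 × O: 1 H
  1 × O (charge -1): no H
  Total hydrogens = 5.

5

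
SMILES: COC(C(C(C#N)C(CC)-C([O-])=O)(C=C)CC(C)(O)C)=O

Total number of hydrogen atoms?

Hydrogens are implicit in SMILES; fill each atom to its normal valence:
  5 × C: no H
  4 × C: 3 H each → 12
  3 × C: 2 H each → 6
  3 × C: 1 H each → 3
  3 × O: no H
  1 × N: no H
  1 × O: 1 H
  1 × O (charge -1): no H
  Total hydrogens = 22.

22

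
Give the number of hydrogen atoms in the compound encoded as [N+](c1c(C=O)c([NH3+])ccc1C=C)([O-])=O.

9

Hydrogens are implicit in SMILES; fill each atom to its normal valence:
  4 × C (aromatic): no H
  2 × C (aromatic): 1 H each → 2
  2 × C: 1 H each → 2
  2 × O: no H
  1 × C: 2 H
  1 × N (charge +1): 3 H
  1 × N (charge +1): no H
  1 × O (charge -1): no H
  Total hydrogens = 9.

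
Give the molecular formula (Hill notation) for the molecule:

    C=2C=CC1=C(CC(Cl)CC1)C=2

Heavy atoms from the SMILES: 10 C, 1 Cl.
Implicit hydrogens by atom environment:
  4 × C (aromatic): 1 H each → 4
  3 × C: 2 H each → 6
  2 × C (aromatic): no H
  1 × C: 1 H
  1 × Cl: no H
  Total hydrogens = 11.
Molecular formula: C10H11Cl

C10H11Cl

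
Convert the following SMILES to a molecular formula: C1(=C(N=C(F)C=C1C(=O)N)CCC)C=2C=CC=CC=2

C15H15FN2O

Heavy atoms from the SMILES: 15 C, 1 F, 2 N, 1 O.
Implicit hydrogens by atom environment:
  6 × C (aromatic): 1 H each → 6
  5 × C (aromatic): no H
  2 × C: 2 H each → 4
  1 × C: 3 H
  1 × C: no H
  1 × F: no H
  1 × N: 2 H
  1 × N (aromatic): no H
  1 × O: no H
  Total hydrogens = 15.
Molecular formula: C15H15FN2O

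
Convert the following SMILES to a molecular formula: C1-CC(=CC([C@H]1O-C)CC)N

Heavy atoms from the SMILES: 9 C, 1 N, 1 O.
Implicit hydrogens by atom environment:
  3 × C: 2 H each → 6
  3 × C: 1 H each → 3
  2 × C: 3 H each → 6
  1 × C: no H
  1 × N: 2 H
  1 × O: no H
  Total hydrogens = 17.
Molecular formula: C9H17NO

C9H17NO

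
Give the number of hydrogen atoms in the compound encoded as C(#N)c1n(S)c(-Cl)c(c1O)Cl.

Hydrogens are implicit in SMILES; fill each atom to its normal valence:
  4 × C (aromatic): no H
  2 × Cl: no H
  1 × C: no H
  1 × N (aromatic): no H
  1 × N: no H
  1 × O: 1 H
  1 × S: 1 H
  Total hydrogens = 2.

2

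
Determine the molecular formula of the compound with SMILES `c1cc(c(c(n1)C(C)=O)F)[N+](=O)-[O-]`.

C7H5FN2O3

Heavy atoms from the SMILES: 7 C, 1 F, 2 N, 3 O.
Implicit hydrogens by atom environment:
  3 × C (aromatic): no H
  2 × C (aromatic): 1 H each → 2
  2 × O: no H
  1 × C: 3 H
  1 × C: no H
  1 × F: no H
  1 × N (aromatic): no H
  1 × N (charge +1): no H
  1 × O (charge -1): no H
  Total hydrogens = 5.
Molecular formula: C7H5FN2O3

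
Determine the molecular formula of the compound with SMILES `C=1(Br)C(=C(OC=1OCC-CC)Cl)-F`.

C8H9BrClFO2

Heavy atoms from the SMILES: 1 Br, 8 C, 1 Cl, 1 F, 2 O.
Implicit hydrogens by atom environment:
  4 × C (aromatic): no H
  3 × C: 2 H each → 6
  1 × Br: no H
  1 × C: 3 H
  1 × Cl: no H
  1 × F: no H
  1 × O (aromatic): no H
  1 × O: no H
  Total hydrogens = 9.
Molecular formula: C8H9BrClFO2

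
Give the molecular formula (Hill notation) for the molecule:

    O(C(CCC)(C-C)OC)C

Heavy atoms from the SMILES: 8 C, 2 O.
Implicit hydrogens by atom environment:
  4 × C: 3 H each → 12
  3 × C: 2 H each → 6
  2 × O: no H
  1 × C: no H
  Total hydrogens = 18.
Molecular formula: C8H18O2

C8H18O2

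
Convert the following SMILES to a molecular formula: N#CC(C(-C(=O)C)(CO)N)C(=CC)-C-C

C11H18N2O2

Heavy atoms from the SMILES: 11 C, 2 N, 2 O.
Implicit hydrogens by atom environment:
  4 × C: no H
  3 × C: 3 H each → 9
  2 × C: 2 H each → 4
  2 × C: 1 H each → 2
  1 × N: 2 H
  1 × N: no H
  1 × O: 1 H
  1 × O: no H
  Total hydrogens = 18.
Molecular formula: C11H18N2O2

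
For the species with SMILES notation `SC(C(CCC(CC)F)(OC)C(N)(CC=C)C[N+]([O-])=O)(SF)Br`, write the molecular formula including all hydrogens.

C13H23BrF2N2O3S2

Heavy atoms from the SMILES: 1 Br, 13 C, 2 F, 2 N, 3 O, 2 S.
Implicit hydrogens by atom environment:
  6 × C: 2 H each → 12
  3 × C: no H
  2 × C: 3 H each → 6
  2 × C: 1 H each → 2
  2 × F: no H
  2 × O: no H
  1 × Br: no H
  1 × N: 2 H
  1 × N (charge +1): no H
  1 × O (charge -1): no H
  1 × S: 1 H
  1 × S: no H
  Total hydrogens = 23.
Molecular formula: C13H23BrF2N2O3S2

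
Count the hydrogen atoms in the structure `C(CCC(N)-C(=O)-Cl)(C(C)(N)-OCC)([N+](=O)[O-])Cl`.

Hydrogens are implicit in SMILES; fill each atom to its normal valence:
  3 × C: 2 H each → 6
  3 × C: no H
  3 × O: no H
  2 × C: 3 H each → 6
  2 × Cl: no H
  2 × N: 2 H each → 4
  1 × C: 1 H
  1 × N (charge +1): no H
  1 × O (charge -1): no H
  Total hydrogens = 17.

17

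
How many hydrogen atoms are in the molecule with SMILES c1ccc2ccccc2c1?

8

Hydrogens are implicit in SMILES; fill each atom to its normal valence:
  8 × C (aromatic): 1 H each → 8
  2 × C (aromatic): no H
  Total hydrogens = 8.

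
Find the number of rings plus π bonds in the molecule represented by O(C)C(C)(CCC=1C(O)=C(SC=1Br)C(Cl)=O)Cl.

4

Molecular formula from the SMILES: C10H11BrCl2O3S.
DoU = (2C + 2 + N − H − X)/2 = (2·10 + 2 + 0 − 11 − 3)/2 = 8/2 = 4.
(Structurally: 1 ring(s) + 3 π bond(s) = 4.)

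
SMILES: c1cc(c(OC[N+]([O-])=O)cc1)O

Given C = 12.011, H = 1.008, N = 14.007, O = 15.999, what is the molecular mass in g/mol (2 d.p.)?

Molecular formula: C7H7NO4.
M = 7×12.011 + 7×1.008 + 1×14.007 + 4×15.999 = 169.14 g/mol.

169.14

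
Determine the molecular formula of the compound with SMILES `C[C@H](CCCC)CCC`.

C9H20

Heavy atoms from the SMILES: 9 C.
Implicit hydrogens by atom environment:
  5 × C: 2 H each → 10
  3 × C: 3 H each → 9
  1 × C: 1 H
  Total hydrogens = 20.
Molecular formula: C9H20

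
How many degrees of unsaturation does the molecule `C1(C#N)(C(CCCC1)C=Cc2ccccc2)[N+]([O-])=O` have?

9

Molecular formula from the SMILES: C15H16N2O2.
DoU = (2C + 2 + N − H − X)/2 = (2·15 + 2 + 2 − 16 − 0)/2 = 18/2 = 9.
(Structurally: 2 ring(s) + 7 π bond(s) = 9.)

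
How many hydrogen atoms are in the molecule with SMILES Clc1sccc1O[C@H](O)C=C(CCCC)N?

16

Hydrogens are implicit in SMILES; fill each atom to its normal valence:
  3 × C: 2 H each → 6
  2 × C (aromatic): 1 H each → 2
  2 × C: 1 H each → 2
  2 × C (aromatic): no H
  1 × C: 3 H
  1 × C: no H
  1 × Cl: no H
  1 × N: 2 H
  1 × O: 1 H
  1 × O: no H
  1 × S (aromatic): no H
  Total hydrogens = 16.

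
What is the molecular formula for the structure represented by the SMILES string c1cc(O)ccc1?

C6H6O

Heavy atoms from the SMILES: 6 C, 1 O.
Implicit hydrogens by atom environment:
  5 × C (aromatic): 1 H each → 5
  1 × C (aromatic): no H
  1 × O: 1 H
  Total hydrogens = 6.
Molecular formula: C6H6O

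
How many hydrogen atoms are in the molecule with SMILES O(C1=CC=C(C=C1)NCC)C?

13

Hydrogens are implicit in SMILES; fill each atom to its normal valence:
  4 × C (aromatic): 1 H each → 4
  2 × C: 3 H each → 6
  2 × C (aromatic): no H
  1 × C: 2 H
  1 × N: 1 H
  1 × O: no H
  Total hydrogens = 13.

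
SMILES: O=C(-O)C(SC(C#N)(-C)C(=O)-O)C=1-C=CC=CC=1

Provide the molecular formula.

C12H11NO4S

Heavy atoms from the SMILES: 12 C, 1 N, 4 O, 1 S.
Implicit hydrogens by atom environment:
  5 × C (aromatic): 1 H each → 5
  4 × C: no H
  2 × O: 1 H each → 2
  2 × O: no H
  1 × C: 3 H
  1 × C: 1 H
  1 × C (aromatic): no H
  1 × N: no H
  1 × S: no H
  Total hydrogens = 11.
Molecular formula: C12H11NO4S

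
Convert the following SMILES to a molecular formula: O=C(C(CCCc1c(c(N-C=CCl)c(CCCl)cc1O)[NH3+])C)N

C16H24Cl2N3O2+

Heavy atoms from the SMILES: 16 C, 2 Cl, 3 N, 2 O.
Implicit hydrogens by atom environment:
  5 × C: 2 H each → 10
  5 × C (aromatic): no H
  3 × C: 1 H each → 3
  2 × Cl: no H
  1 × C: 3 H
  1 × C (aromatic): 1 H
  1 × C: no H
  1 × N (charge +1): 3 H
  1 × N: 2 H
  1 × N: 1 H
  1 × O: 1 H
  1 × O: no H
  Total hydrogens = 24.
Net charge +1.
Molecular formula: C16H24Cl2N3O2+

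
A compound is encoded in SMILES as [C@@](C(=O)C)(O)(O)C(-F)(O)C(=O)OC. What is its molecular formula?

Heavy atoms from the SMILES: 6 C, 1 F, 6 O.
Implicit hydrogens by atom environment:
  4 × C: no H
  3 × O: 1 H each → 3
  3 × O: no H
  2 × C: 3 H each → 6
  1 × F: no H
  Total hydrogens = 9.
Molecular formula: C6H9FO6

C6H9FO6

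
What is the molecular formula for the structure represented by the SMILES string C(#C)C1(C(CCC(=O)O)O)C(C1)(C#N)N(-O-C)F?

Heavy atoms from the SMILES: 11 C, 1 F, 2 N, 4 O.
Implicit hydrogens by atom environment:
  5 × C: no H
  3 × C: 2 H each → 6
  2 × C: 1 H each → 2
  2 × N: no H
  2 × O: 1 H each → 2
  2 × O: no H
  1 × C: 3 H
  1 × F: no H
  Total hydrogens = 13.
Molecular formula: C11H13FN2O4

C11H13FN2O4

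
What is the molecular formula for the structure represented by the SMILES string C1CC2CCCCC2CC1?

Heavy atoms from the SMILES: 10 C.
Implicit hydrogens by atom environment:
  8 × C: 2 H each → 16
  2 × C: 1 H each → 2
  Total hydrogens = 18.
Molecular formula: C10H18

C10H18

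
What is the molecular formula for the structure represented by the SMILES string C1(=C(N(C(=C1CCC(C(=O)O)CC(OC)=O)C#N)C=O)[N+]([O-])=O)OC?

C14H15N3O8

Heavy atoms from the SMILES: 14 C, 3 N, 8 O.
Implicit hydrogens by atom environment:
  6 × O: no H
  4 × C (aromatic): no H
  3 × C: 2 H each → 6
  3 × C: no H
  2 × C: 3 H each → 6
  2 × C: 1 H each → 2
  1 × N (aromatic): no H
  1 × N (charge +1): no H
  1 × N: no H
  1 × O: 1 H
  1 × O (charge -1): no H
  Total hydrogens = 15.
Molecular formula: C14H15N3O8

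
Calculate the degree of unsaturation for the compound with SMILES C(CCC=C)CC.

1

Molecular formula from the SMILES: C7H14.
DoU = (2C + 2 + N − H − X)/2 = (2·7 + 2 + 0 − 14 − 0)/2 = 2/2 = 1.
(Structurally: 0 ring(s) + 1 π bond(s) = 1.)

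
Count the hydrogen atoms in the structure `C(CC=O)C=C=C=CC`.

Hydrogens are implicit in SMILES; fill each atom to its normal valence:
  3 × C: 1 H each → 3
  2 × C: 2 H each → 4
  2 × C: no H
  1 × C: 3 H
  1 × O: no H
  Total hydrogens = 10.

10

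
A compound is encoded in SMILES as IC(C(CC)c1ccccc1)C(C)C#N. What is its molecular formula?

C13H16IN

Heavy atoms from the SMILES: 13 C, 1 I, 1 N.
Implicit hydrogens by atom environment:
  5 × C (aromatic): 1 H each → 5
  3 × C: 1 H each → 3
  2 × C: 3 H each → 6
  1 × C: 2 H
  1 × C: no H
  1 × C (aromatic): no H
  1 × I: no H
  1 × N: no H
  Total hydrogens = 16.
Molecular formula: C13H16IN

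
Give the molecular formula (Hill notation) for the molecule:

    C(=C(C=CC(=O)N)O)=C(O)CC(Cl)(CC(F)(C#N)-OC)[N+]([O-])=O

C12H13ClFN3O6

Heavy atoms from the SMILES: 12 C, 1 Cl, 1 F, 3 N, 6 O.
Implicit hydrogens by atom environment:
  7 × C: no H
  3 × O: no H
  2 × C: 2 H each → 4
  2 × C: 1 H each → 2
  2 × O: 1 H each → 2
  1 × C: 3 H
  1 × Cl: no H
  1 × F: no H
  1 × N: 2 H
  1 × N: no H
  1 × N (charge +1): no H
  1 × O (charge -1): no H
  Total hydrogens = 13.
Molecular formula: C12H13ClFN3O6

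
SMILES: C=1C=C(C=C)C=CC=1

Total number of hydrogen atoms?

8

Hydrogens are implicit in SMILES; fill each atom to its normal valence:
  5 × C (aromatic): 1 H each → 5
  1 × C: 2 H
  1 × C: 1 H
  1 × C (aromatic): no H
  Total hydrogens = 8.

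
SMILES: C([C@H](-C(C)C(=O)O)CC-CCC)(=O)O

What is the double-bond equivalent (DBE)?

Molecular formula from the SMILES: C10H18O4.
DoU = (2C + 2 + N − H − X)/2 = (2·10 + 2 + 0 − 18 − 0)/2 = 4/2 = 2.
(Structurally: 0 ring(s) + 2 π bond(s) = 2.)

2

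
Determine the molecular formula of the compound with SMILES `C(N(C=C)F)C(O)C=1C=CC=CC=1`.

C10H12FNO

Heavy atoms from the SMILES: 10 C, 1 F, 1 N, 1 O.
Implicit hydrogens by atom environment:
  5 × C (aromatic): 1 H each → 5
  2 × C: 2 H each → 4
  2 × C: 1 H each → 2
  1 × C (aromatic): no H
  1 × F: no H
  1 × N: no H
  1 × O: 1 H
  Total hydrogens = 12.
Molecular formula: C10H12FNO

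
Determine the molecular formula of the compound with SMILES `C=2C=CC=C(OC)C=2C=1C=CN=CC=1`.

C12H11NO

Heavy atoms from the SMILES: 12 C, 1 N, 1 O.
Implicit hydrogens by atom environment:
  8 × C (aromatic): 1 H each → 8
  3 × C (aromatic): no H
  1 × C: 3 H
  1 × N (aromatic): no H
  1 × O: no H
  Total hydrogens = 11.
Molecular formula: C12H11NO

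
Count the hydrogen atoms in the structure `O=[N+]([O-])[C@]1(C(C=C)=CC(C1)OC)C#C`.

Hydrogens are implicit in SMILES; fill each atom to its normal valence:
  4 × C: 1 H each → 4
  3 × C: no H
  2 × C: 2 H each → 4
  2 × O: no H
  1 × C: 3 H
  1 × N (charge +1): no H
  1 × O (charge -1): no H
  Total hydrogens = 11.

11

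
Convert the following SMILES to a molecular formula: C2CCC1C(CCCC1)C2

C10H18

Heavy atoms from the SMILES: 10 C.
Implicit hydrogens by atom environment:
  8 × C: 2 H each → 16
  2 × C: 1 H each → 2
  Total hydrogens = 18.
Molecular formula: C10H18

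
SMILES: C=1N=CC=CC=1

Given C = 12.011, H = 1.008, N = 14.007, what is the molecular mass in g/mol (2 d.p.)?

79.10

Molecular formula: C5H5N.
M = 5×12.011 + 5×1.008 + 1×14.007 = 79.10 g/mol.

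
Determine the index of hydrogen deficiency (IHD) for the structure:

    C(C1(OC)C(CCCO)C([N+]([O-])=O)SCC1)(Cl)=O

Molecular formula from the SMILES: C10H16ClNO5S.
DoU = (2C + 2 + N − H − X)/2 = (2·10 + 2 + 1 − 16 − 1)/2 = 6/2 = 3.
(Structurally: 1 ring(s) + 2 π bond(s) = 3.)

3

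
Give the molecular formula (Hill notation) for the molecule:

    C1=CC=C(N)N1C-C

C6H10N2

Heavy atoms from the SMILES: 6 C, 2 N.
Implicit hydrogens by atom environment:
  3 × C (aromatic): 1 H each → 3
  1 × C: 3 H
  1 × C: 2 H
  1 × C (aromatic): no H
  1 × N: 2 H
  1 × N (aromatic): no H
  Total hydrogens = 10.
Molecular formula: C6H10N2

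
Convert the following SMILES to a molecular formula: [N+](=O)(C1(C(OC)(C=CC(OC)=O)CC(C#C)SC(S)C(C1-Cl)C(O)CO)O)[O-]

Heavy atoms from the SMILES: 16 C, 1 Cl, 1 N, 8 O, 2 S.
Implicit hydrogens by atom environment:
  8 × C: 1 H each → 8
  4 × C: no H
  4 × O: no H
  3 × O: 1 H each → 3
  2 × C: 3 H each → 6
  2 × C: 2 H each → 4
  1 × Cl: no H
  1 × N (charge +1): no H
  1 × O (charge -1): no H
  1 × S: 1 H
  1 × S: no H
  Total hydrogens = 22.
Molecular formula: C16H22ClNO8S2

C16H22ClNO8S2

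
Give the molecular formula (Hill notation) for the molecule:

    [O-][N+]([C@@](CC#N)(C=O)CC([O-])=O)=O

C6H5N2O5-

Heavy atoms from the SMILES: 6 C, 2 N, 5 O.
Implicit hydrogens by atom environment:
  3 × C: no H
  3 × O: no H
  2 × C: 2 H each → 4
  2 × O (charge -1): no H
  1 × C: 1 H
  1 × N: no H
  1 × N (charge +1): no H
  Total hydrogens = 5.
Net charge -1.
Molecular formula: C6H5N2O5-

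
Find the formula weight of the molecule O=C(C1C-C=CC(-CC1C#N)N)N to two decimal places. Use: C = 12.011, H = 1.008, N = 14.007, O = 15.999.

179.22

Molecular formula: C9H13N3O.
M = 9×12.011 + 13×1.008 + 3×14.007 + 1×15.999 = 179.22 g/mol.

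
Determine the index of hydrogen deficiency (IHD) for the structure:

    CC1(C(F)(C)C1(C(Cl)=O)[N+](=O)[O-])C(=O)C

Molecular formula from the SMILES: C8H9ClFNO4.
DoU = (2C + 2 + N − H − X)/2 = (2·8 + 2 + 1 − 9 − 2)/2 = 8/2 = 4.
(Structurally: 1 ring(s) + 3 π bond(s) = 4.)

4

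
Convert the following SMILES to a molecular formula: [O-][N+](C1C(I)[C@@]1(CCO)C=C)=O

C7H10INO3

Heavy atoms from the SMILES: 7 C, 1 I, 1 N, 3 O.
Implicit hydrogens by atom environment:
  3 × C: 2 H each → 6
  3 × C: 1 H each → 3
  1 × C: no H
  1 × I: no H
  1 × N (charge +1): no H
  1 × O: 1 H
  1 × O: no H
  1 × O (charge -1): no H
  Total hydrogens = 10.
Molecular formula: C7H10INO3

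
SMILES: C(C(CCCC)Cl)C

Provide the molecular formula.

C7H15Cl

Heavy atoms from the SMILES: 7 C, 1 Cl.
Implicit hydrogens by atom environment:
  4 × C: 2 H each → 8
  2 × C: 3 H each → 6
  1 × C: 1 H
  1 × Cl: no H
  Total hydrogens = 15.
Molecular formula: C7H15Cl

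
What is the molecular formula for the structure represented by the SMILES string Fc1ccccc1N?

Heavy atoms from the SMILES: 6 C, 1 F, 1 N.
Implicit hydrogens by atom environment:
  4 × C (aromatic): 1 H each → 4
  2 × C (aromatic): no H
  1 × F: no H
  1 × N: 2 H
  Total hydrogens = 6.
Molecular formula: C6H6FN

C6H6FN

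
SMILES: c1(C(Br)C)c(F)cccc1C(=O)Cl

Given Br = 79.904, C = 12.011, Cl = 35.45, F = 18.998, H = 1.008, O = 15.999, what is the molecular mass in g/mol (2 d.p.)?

265.51

Molecular formula: C9H7BrClFO.
M = 1×79.904 + 9×12.011 + 1×35.45 + 1×18.998 + 7×1.008 + 1×15.999 = 265.51 g/mol.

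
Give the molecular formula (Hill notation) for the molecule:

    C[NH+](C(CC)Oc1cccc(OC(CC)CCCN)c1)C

Heavy atoms from the SMILES: 17 C, 2 N, 2 O.
Implicit hydrogens by atom environment:
  5 × C: 2 H each → 10
  4 × C: 3 H each → 12
  4 × C (aromatic): 1 H each → 4
  2 × C: 1 H each → 2
  2 × C (aromatic): no H
  2 × O: no H
  1 × N: 2 H
  1 × N (charge +1): 1 H
  Total hydrogens = 31.
Net charge +1.
Molecular formula: C17H31N2O2+

C17H31N2O2+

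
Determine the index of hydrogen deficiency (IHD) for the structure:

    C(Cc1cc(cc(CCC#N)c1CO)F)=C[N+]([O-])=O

8

Molecular formula from the SMILES: C13H13FN2O3.
DoU = (2C + 2 + N − H − X)/2 = (2·13 + 2 + 2 − 13 − 1)/2 = 16/2 = 8.
(Structurally: 1 ring(s) + 7 π bond(s) = 8.)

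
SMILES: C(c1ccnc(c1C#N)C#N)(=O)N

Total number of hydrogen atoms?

Hydrogens are implicit in SMILES; fill each atom to its normal valence:
  3 × C (aromatic): no H
  3 × C: no H
  2 × C (aromatic): 1 H each → 2
  2 × N: no H
  1 × N: 2 H
  1 × N (aromatic): no H
  1 × O: no H
  Total hydrogens = 4.

4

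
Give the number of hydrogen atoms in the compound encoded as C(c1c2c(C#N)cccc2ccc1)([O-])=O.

6

Hydrogens are implicit in SMILES; fill each atom to its normal valence:
  6 × C (aromatic): 1 H each → 6
  4 × C (aromatic): no H
  2 × C: no H
  1 × N: no H
  1 × O: no H
  1 × O (charge -1): no H
  Total hydrogens = 6.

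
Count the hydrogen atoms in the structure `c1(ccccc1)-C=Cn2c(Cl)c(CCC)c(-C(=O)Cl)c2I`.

14

Hydrogens are implicit in SMILES; fill each atom to its normal valence:
  5 × C (aromatic): 1 H each → 5
  5 × C (aromatic): no H
  2 × C: 2 H each → 4
  2 × C: 1 H each → 2
  2 × Cl: no H
  1 × C: 3 H
  1 × C: no H
  1 × I: no H
  1 × N (aromatic): no H
  1 × O: no H
  Total hydrogens = 14.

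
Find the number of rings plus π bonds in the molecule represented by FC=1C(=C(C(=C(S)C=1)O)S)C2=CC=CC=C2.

Molecular formula from the SMILES: C12H9FOS2.
DoU = (2C + 2 + N − H − X)/2 = (2·12 + 2 + 0 − 9 − 1)/2 = 16/2 = 8.
(Structurally: 2 ring(s) + 6 π bond(s) = 8.)

8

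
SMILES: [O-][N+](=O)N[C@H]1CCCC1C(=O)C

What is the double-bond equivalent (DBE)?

Molecular formula from the SMILES: C7H12N2O3.
DoU = (2C + 2 + N − H − X)/2 = (2·7 + 2 + 2 − 12 − 0)/2 = 6/2 = 3.
(Structurally: 1 ring(s) + 2 π bond(s) = 3.)

3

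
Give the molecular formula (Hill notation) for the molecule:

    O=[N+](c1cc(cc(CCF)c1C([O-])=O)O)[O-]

Heavy atoms from the SMILES: 9 C, 1 F, 1 N, 5 O.
Implicit hydrogens by atom environment:
  4 × C (aromatic): no H
  2 × C: 2 H each → 4
  2 × C (aromatic): 1 H each → 2
  2 × O: no H
  2 × O (charge -1): no H
  1 × C: no H
  1 × F: no H
  1 × N (charge +1): no H
  1 × O: 1 H
  Total hydrogens = 7.
Net charge -1.
Molecular formula: C9H7FNO5-

C9H7FNO5-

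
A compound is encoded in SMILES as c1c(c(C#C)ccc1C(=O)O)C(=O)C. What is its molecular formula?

Heavy atoms from the SMILES: 11 C, 3 O.
Implicit hydrogens by atom environment:
  3 × C (aromatic): 1 H each → 3
  3 × C (aromatic): no H
  3 × C: no H
  2 × O: no H
  1 × C: 3 H
  1 × C: 1 H
  1 × O: 1 H
  Total hydrogens = 8.
Molecular formula: C11H8O3

C11H8O3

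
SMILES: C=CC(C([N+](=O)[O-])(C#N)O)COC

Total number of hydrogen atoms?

Hydrogens are implicit in SMILES; fill each atom to its normal valence:
  2 × C: 2 H each → 4
  2 × C: 1 H each → 2
  2 × C: no H
  2 × O: no H
  1 × C: 3 H
  1 × N: no H
  1 × N (charge +1): no H
  1 × O: 1 H
  1 × O (charge -1): no H
  Total hydrogens = 10.

10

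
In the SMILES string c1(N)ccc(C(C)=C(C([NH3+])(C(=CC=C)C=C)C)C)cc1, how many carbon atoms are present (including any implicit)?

18

The symbol for carbon appears 18 times in the SMILES. Lowercase c denotes aromatic carbon and counts toward C.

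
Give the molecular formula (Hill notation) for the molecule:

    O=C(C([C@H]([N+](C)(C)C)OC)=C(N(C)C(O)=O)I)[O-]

C10H17IN2O5

Heavy atoms from the SMILES: 10 C, 1 I, 2 N, 5 O.
Implicit hydrogens by atom environment:
  5 × C: 3 H each → 15
  4 × C: no H
  3 × O: no H
  1 × C: 1 H
  1 × I: no H
  1 × N: no H
  1 × N (charge +1): no H
  1 × O: 1 H
  1 × O (charge -1): no H
  Total hydrogens = 17.
Molecular formula: C10H17IN2O5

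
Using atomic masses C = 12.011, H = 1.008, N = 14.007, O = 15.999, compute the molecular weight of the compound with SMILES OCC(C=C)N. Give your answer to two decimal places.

87.12

Molecular formula: C4H9NO.
M = 4×12.011 + 9×1.008 + 1×14.007 + 1×15.999 = 87.12 g/mol.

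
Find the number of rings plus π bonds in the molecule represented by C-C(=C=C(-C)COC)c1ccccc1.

6

Molecular formula from the SMILES: C13H16O.
DoU = (2C + 2 + N − H − X)/2 = (2·13 + 2 + 0 − 16 − 0)/2 = 12/2 = 6.
(Structurally: 1 ring(s) + 5 π bond(s) = 6.)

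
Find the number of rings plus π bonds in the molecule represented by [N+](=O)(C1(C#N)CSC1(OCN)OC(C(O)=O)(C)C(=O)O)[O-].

Molecular formula from the SMILES: C9H11N3O8S.
DoU = (2C + 2 + N − H − X)/2 = (2·9 + 2 + 3 − 11 − 0)/2 = 12/2 = 6.
(Structurally: 1 ring(s) + 5 π bond(s) = 6.)

6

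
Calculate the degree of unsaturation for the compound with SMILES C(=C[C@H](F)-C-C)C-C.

1

Molecular formula from the SMILES: C7H13F.
DoU = (2C + 2 + N − H − X)/2 = (2·7 + 2 + 0 − 13 − 1)/2 = 2/2 = 1.
(Structurally: 0 ring(s) + 1 π bond(s) = 1.)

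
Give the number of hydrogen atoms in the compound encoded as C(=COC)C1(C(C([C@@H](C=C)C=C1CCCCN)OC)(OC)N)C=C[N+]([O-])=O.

31

Hydrogens are implicit in SMILES; fill each atom to its normal valence:
  8 × C: 1 H each → 8
  5 × C: 2 H each → 10
  4 × O: no H
  3 × C: 3 H each → 9
  3 × C: no H
  2 × N: 2 H each → 4
  1 × N (charge +1): no H
  1 × O (charge -1): no H
  Total hydrogens = 31.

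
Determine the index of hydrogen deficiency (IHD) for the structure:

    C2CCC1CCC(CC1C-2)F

2

Molecular formula from the SMILES: C10H17F.
DoU = (2C + 2 + N − H − X)/2 = (2·10 + 2 + 0 − 17 − 1)/2 = 4/2 = 2.
(Structurally: 2 ring(s) + 0 π bond(s) = 2.)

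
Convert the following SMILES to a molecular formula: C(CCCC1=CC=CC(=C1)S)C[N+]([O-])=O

C11H15NO2S

Heavy atoms from the SMILES: 11 C, 1 N, 2 O, 1 S.
Implicit hydrogens by atom environment:
  5 × C: 2 H each → 10
  4 × C (aromatic): 1 H each → 4
  2 × C (aromatic): no H
  1 × N (charge +1): no H
  1 × O: no H
  1 × O (charge -1): no H
  1 × S: 1 H
  Total hydrogens = 15.
Molecular formula: C11H15NO2S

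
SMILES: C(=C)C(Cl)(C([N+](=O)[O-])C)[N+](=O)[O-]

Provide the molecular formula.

C5H7ClN2O4

Heavy atoms from the SMILES: 5 C, 1 Cl, 2 N, 4 O.
Implicit hydrogens by atom environment:
  2 × C: 1 H each → 2
  2 × N (charge +1): no H
  2 × O: no H
  2 × O (charge -1): no H
  1 × C: 3 H
  1 × C: 2 H
  1 × C: no H
  1 × Cl: no H
  Total hydrogens = 7.
Molecular formula: C5H7ClN2O4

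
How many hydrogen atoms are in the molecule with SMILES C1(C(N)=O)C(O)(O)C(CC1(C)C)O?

Hydrogens are implicit in SMILES; fill each atom to its normal valence:
  3 × C: no H
  3 × O: 1 H each → 3
  2 × C: 3 H each → 6
  2 × C: 1 H each → 2
  1 × C: 2 H
  1 × N: 2 H
  1 × O: no H
  Total hydrogens = 15.

15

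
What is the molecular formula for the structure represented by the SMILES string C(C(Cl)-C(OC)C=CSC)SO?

C7H13ClO2S2

Heavy atoms from the SMILES: 7 C, 1 Cl, 2 O, 2 S.
Implicit hydrogens by atom environment:
  4 × C: 1 H each → 4
  2 × C: 3 H each → 6
  2 × S: no H
  1 × C: 2 H
  1 × Cl: no H
  1 × O: 1 H
  1 × O: no H
  Total hydrogens = 13.
Molecular formula: C7H13ClO2S2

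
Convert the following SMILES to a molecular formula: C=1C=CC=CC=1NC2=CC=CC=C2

Heavy atoms from the SMILES: 12 C, 1 N.
Implicit hydrogens by atom environment:
  10 × C (aromatic): 1 H each → 10
  2 × C (aromatic): no H
  1 × N: 1 H
  Total hydrogens = 11.
Molecular formula: C12H11N

C12H11N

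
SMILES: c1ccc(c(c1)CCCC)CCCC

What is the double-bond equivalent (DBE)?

4

Molecular formula from the SMILES: C14H22.
DoU = (2C + 2 + N − H − X)/2 = (2·14 + 2 + 0 − 22 − 0)/2 = 8/2 = 4.
(Structurally: 1 ring(s) + 3 π bond(s) = 4.)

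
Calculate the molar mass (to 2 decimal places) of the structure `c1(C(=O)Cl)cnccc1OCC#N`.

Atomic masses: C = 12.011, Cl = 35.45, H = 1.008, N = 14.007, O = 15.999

196.59

Molecular formula: C8H5ClN2O2.
M = 8×12.011 + 1×35.45 + 5×1.008 + 2×14.007 + 2×15.999 = 196.59 g/mol.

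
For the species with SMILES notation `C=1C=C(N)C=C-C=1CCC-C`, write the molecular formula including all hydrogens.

C10H15N

Heavy atoms from the SMILES: 10 C, 1 N.
Implicit hydrogens by atom environment:
  4 × C (aromatic): 1 H each → 4
  3 × C: 2 H each → 6
  2 × C (aromatic): no H
  1 × C: 3 H
  1 × N: 2 H
  Total hydrogens = 15.
Molecular formula: C10H15N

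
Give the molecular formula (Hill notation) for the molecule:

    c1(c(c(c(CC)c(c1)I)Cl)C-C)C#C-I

C12H11ClI2

Heavy atoms from the SMILES: 12 C, 1 Cl, 2 I.
Implicit hydrogens by atom environment:
  5 × C (aromatic): no H
  2 × C: 3 H each → 6
  2 × C: 2 H each → 4
  2 × C: no H
  2 × I: no H
  1 × C (aromatic): 1 H
  1 × Cl: no H
  Total hydrogens = 11.
Molecular formula: C12H11ClI2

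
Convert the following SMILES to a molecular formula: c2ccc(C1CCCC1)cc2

C11H14

Heavy atoms from the SMILES: 11 C.
Implicit hydrogens by atom environment:
  5 × C (aromatic): 1 H each → 5
  4 × C: 2 H each → 8
  1 × C: 1 H
  1 × C (aromatic): no H
  Total hydrogens = 14.
Molecular formula: C11H14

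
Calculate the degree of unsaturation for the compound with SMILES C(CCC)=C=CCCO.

2

Molecular formula from the SMILES: C8H14O.
DoU = (2C + 2 + N − H − X)/2 = (2·8 + 2 + 0 − 14 − 0)/2 = 4/2 = 2.
(Structurally: 0 ring(s) + 2 π bond(s) = 2.)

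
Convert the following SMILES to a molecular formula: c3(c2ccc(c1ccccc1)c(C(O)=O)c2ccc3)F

C17H11FO2

Heavy atoms from the SMILES: 17 C, 1 F, 2 O.
Implicit hydrogens by atom environment:
  10 × C (aromatic): 1 H each → 10
  6 × C (aromatic): no H
  1 × C: no H
  1 × F: no H
  1 × O: 1 H
  1 × O: no H
  Total hydrogens = 11.
Molecular formula: C17H11FO2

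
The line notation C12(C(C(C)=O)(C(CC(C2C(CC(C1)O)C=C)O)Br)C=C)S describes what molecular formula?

Heavy atoms from the SMILES: 1 Br, 16 C, 3 O, 1 S.
Implicit hydrogens by atom environment:
  7 × C: 1 H each → 7
  5 × C: 2 H each → 10
  3 × C: no H
  2 × O: 1 H each → 2
  1 × Br: no H
  1 × C: 3 H
  1 × O: no H
  1 × S: 1 H
  Total hydrogens = 23.
Molecular formula: C16H23BrO3S

C16H23BrO3S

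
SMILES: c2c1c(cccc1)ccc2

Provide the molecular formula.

Heavy atoms from the SMILES: 10 C.
Implicit hydrogens by atom environment:
  8 × C (aromatic): 1 H each → 8
  2 × C (aromatic): no H
  Total hydrogens = 8.
Molecular formula: C10H8

C10H8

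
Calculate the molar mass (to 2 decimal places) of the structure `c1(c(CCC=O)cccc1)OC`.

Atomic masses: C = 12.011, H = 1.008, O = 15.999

Molecular formula: C10H12O2.
M = 10×12.011 + 12×1.008 + 2×15.999 = 164.20 g/mol.

164.20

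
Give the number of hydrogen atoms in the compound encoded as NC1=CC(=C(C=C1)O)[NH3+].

Hydrogens are implicit in SMILES; fill each atom to its normal valence:
  3 × C (aromatic): 1 H each → 3
  3 × C (aromatic): no H
  1 × N (charge +1): 3 H
  1 × N: 2 H
  1 × O: 1 H
  Total hydrogens = 9.

9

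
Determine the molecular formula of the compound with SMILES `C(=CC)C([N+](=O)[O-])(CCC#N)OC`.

C8H12N2O3

Heavy atoms from the SMILES: 8 C, 2 N, 3 O.
Implicit hydrogens by atom environment:
  2 × C: 3 H each → 6
  2 × C: 2 H each → 4
  2 × C: 1 H each → 2
  2 × C: no H
  2 × O: no H
  1 × N: no H
  1 × N (charge +1): no H
  1 × O (charge -1): no H
  Total hydrogens = 12.
Molecular formula: C8H12N2O3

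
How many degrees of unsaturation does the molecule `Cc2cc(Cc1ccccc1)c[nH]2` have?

Molecular formula from the SMILES: C12H13N.
DoU = (2C + 2 + N − H − X)/2 = (2·12 + 2 + 1 − 13 − 0)/2 = 14/2 = 7.
(Structurally: 2 ring(s) + 5 π bond(s) = 7.)

7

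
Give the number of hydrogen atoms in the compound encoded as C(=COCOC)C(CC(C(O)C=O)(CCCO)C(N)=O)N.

Hydrogens are implicit in SMILES; fill each atom to its normal valence:
  5 × C: 2 H each → 10
  5 × C: 1 H each → 5
  4 × O: no H
  2 × C: no H
  2 × N: 2 H each → 4
  2 × O: 1 H each → 2
  1 × C: 3 H
  Total hydrogens = 24.

24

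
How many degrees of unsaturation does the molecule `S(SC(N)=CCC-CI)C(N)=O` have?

Molecular formula from the SMILES: C6H11IN2OS2.
DoU = (2C + 2 + N − H − X)/2 = (2·6 + 2 + 2 − 11 − 1)/2 = 4/2 = 2.
(Structurally: 0 ring(s) + 2 π bond(s) = 2.)

2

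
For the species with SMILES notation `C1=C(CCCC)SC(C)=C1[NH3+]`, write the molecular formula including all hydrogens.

Heavy atoms from the SMILES: 9 C, 1 N, 1 S.
Implicit hydrogens by atom environment:
  3 × C: 2 H each → 6
  3 × C (aromatic): no H
  2 × C: 3 H each → 6
  1 × C (aromatic): 1 H
  1 × N (charge +1): 3 H
  1 × S (aromatic): no H
  Total hydrogens = 16.
Net charge +1.
Molecular formula: C9H16NS+

C9H16NS+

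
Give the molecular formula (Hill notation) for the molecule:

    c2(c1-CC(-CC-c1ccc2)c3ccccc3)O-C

Heavy atoms from the SMILES: 17 C, 1 O.
Implicit hydrogens by atom environment:
  8 × C (aromatic): 1 H each → 8
  4 × C (aromatic): no H
  3 × C: 2 H each → 6
  1 × C: 3 H
  1 × C: 1 H
  1 × O: no H
  Total hydrogens = 18.
Molecular formula: C17H18O

C17H18O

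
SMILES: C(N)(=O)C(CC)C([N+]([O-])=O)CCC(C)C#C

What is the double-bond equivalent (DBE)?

4

Molecular formula from the SMILES: C11H18N2O3.
DoU = (2C + 2 + N − H − X)/2 = (2·11 + 2 + 2 − 18 − 0)/2 = 8/2 = 4.
(Structurally: 0 ring(s) + 4 π bond(s) = 4.)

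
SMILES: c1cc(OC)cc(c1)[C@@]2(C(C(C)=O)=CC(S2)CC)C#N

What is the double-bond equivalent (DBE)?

Molecular formula from the SMILES: C16H17NO2S.
DoU = (2C + 2 + N − H − X)/2 = (2·16 + 2 + 1 − 17 − 0)/2 = 18/2 = 9.
(Structurally: 2 ring(s) + 7 π bond(s) = 9.)

9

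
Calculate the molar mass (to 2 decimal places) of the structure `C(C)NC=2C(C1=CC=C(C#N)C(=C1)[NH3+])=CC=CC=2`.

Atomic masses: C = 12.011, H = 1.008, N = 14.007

Molecular formula: C15H16N3+.
M = 15×12.011 + 16×1.008 + 3×14.007 = 238.31 g/mol.

238.31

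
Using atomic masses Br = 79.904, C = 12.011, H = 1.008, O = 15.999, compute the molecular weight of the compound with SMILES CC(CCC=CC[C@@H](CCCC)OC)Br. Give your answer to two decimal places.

Molecular formula: C13H25BrO.
M = 1×79.904 + 13×12.011 + 25×1.008 + 1×15.999 = 277.25 g/mol.

277.25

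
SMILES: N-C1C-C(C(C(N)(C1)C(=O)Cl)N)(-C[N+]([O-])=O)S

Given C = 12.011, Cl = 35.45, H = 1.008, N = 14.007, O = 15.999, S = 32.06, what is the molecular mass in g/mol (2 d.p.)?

282.74

Molecular formula: C8H15ClN4O3S.
M = 8×12.011 + 1×35.45 + 15×1.008 + 4×14.007 + 3×15.999 + 1×32.06 = 282.74 g/mol.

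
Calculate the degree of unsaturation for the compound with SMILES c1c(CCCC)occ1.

Molecular formula from the SMILES: C8H12O.
DoU = (2C + 2 + N − H − X)/2 = (2·8 + 2 + 0 − 12 − 0)/2 = 6/2 = 3.
(Structurally: 1 ring(s) + 2 π bond(s) = 3.)

3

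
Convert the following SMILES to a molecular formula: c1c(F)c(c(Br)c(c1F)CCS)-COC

Heavy atoms from the SMILES: 1 Br, 10 C, 2 F, 1 O, 1 S.
Implicit hydrogens by atom environment:
  5 × C (aromatic): no H
  3 × C: 2 H each → 6
  2 × F: no H
  1 × Br: no H
  1 × C: 3 H
  1 × C (aromatic): 1 H
  1 × O: no H
  1 × S: 1 H
  Total hydrogens = 11.
Molecular formula: C10H11BrF2OS

C10H11BrF2OS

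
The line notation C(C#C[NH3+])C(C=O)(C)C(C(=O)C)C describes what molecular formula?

Heavy atoms from the SMILES: 10 C, 1 N, 2 O.
Implicit hydrogens by atom environment:
  4 × C: no H
  3 × C: 3 H each → 9
  2 × C: 1 H each → 2
  2 × O: no H
  1 × C: 2 H
  1 × N (charge +1): 3 H
  Total hydrogens = 16.
Net charge +1.
Molecular formula: C10H16NO2+

C10H16NO2+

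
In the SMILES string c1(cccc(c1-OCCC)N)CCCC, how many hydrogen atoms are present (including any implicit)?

21

Hydrogens are implicit in SMILES; fill each atom to its normal valence:
  5 × C: 2 H each → 10
  3 × C (aromatic): 1 H each → 3
  3 × C (aromatic): no H
  2 × C: 3 H each → 6
  1 × N: 2 H
  1 × O: no H
  Total hydrogens = 21.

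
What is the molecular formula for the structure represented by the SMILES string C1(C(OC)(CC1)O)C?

C6H12O2

Heavy atoms from the SMILES: 6 C, 2 O.
Implicit hydrogens by atom environment:
  2 × C: 3 H each → 6
  2 × C: 2 H each → 4
  1 × C: 1 H
  1 × C: no H
  1 × O: 1 H
  1 × O: no H
  Total hydrogens = 12.
Molecular formula: C6H12O2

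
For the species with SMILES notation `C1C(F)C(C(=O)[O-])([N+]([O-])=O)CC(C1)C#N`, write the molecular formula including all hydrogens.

Heavy atoms from the SMILES: 8 C, 1 F, 2 N, 4 O.
Implicit hydrogens by atom environment:
  3 × C: 2 H each → 6
  3 × C: no H
  2 × C: 1 H each → 2
  2 × O: no H
  2 × O (charge -1): no H
  1 × F: no H
  1 × N (charge +1): no H
  1 × N: no H
  Total hydrogens = 8.
Net charge -1.
Molecular formula: C8H8FN2O4-

C8H8FN2O4-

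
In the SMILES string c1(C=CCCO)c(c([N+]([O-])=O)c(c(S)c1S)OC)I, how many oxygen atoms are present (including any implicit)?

4

The symbol for oxygen appears 4 times in the SMILES.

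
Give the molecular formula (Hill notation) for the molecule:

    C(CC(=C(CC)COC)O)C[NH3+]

Heavy atoms from the SMILES: 9 C, 1 N, 2 O.
Implicit hydrogens by atom environment:
  5 × C: 2 H each → 10
  2 × C: 3 H each → 6
  2 × C: no H
  1 × N (charge +1): 3 H
  1 × O: 1 H
  1 × O: no H
  Total hydrogens = 20.
Net charge +1.
Molecular formula: C9H20NO2+

C9H20NO2+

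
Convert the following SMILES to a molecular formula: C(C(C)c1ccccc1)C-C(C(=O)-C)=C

C14H18O

Heavy atoms from the SMILES: 14 C, 1 O.
Implicit hydrogens by atom environment:
  5 × C (aromatic): 1 H each → 5
  3 × C: 2 H each → 6
  2 × C: 3 H each → 6
  2 × C: no H
  1 × C: 1 H
  1 × C (aromatic): no H
  1 × O: no H
  Total hydrogens = 18.
Molecular formula: C14H18O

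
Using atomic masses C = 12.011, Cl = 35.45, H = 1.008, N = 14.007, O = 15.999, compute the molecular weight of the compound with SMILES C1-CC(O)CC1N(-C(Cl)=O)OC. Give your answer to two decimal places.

Molecular formula: C7H12ClNO3.
M = 7×12.011 + 1×35.45 + 12×1.008 + 1×14.007 + 3×15.999 = 193.63 g/mol.

193.63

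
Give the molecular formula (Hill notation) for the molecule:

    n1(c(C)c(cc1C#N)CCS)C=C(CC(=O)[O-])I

C12H12IN2O2S-

Heavy atoms from the SMILES: 12 C, 1 I, 2 N, 2 O, 1 S.
Implicit hydrogens by atom environment:
  3 × C: 2 H each → 6
  3 × C (aromatic): no H
  3 × C: no H
  1 × C: 3 H
  1 × C (aromatic): 1 H
  1 × C: 1 H
  1 × I: no H
  1 × N (aromatic): no H
  1 × N: no H
  1 × O: no H
  1 × O (charge -1): no H
  1 × S: 1 H
  Total hydrogens = 12.
Net charge -1.
Molecular formula: C12H12IN2O2S-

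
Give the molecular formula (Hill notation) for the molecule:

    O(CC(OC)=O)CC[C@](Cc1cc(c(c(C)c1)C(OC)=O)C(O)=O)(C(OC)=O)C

Heavy atoms from the SMILES: 20 C, 9 O.
Implicit hydrogens by atom environment:
  8 × O: no H
  5 × C: 3 H each → 15
  5 × C: no H
  4 × C: 2 H each → 8
  4 × C (aromatic): no H
  2 × C (aromatic): 1 H each → 2
  1 × O: 1 H
  Total hydrogens = 26.
Molecular formula: C20H26O9

C20H26O9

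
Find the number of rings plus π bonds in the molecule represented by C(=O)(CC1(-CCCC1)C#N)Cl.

Molecular formula from the SMILES: C8H10ClNO.
DoU = (2C + 2 + N − H − X)/2 = (2·8 + 2 + 1 − 10 − 1)/2 = 8/2 = 4.
(Structurally: 1 ring(s) + 3 π bond(s) = 4.)

4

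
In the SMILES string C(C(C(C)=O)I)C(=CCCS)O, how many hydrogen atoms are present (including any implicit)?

Hydrogens are implicit in SMILES; fill each atom to its normal valence:
  3 × C: 2 H each → 6
  2 × C: 1 H each → 2
  2 × C: no H
  1 × C: 3 H
  1 × I: no H
  1 × O: 1 H
  1 × O: no H
  1 × S: 1 H
  Total hydrogens = 13.

13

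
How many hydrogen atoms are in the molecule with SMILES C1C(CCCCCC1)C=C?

18

Hydrogens are implicit in SMILES; fill each atom to its normal valence:
  8 × C: 2 H each → 16
  2 × C: 1 H each → 2
  Total hydrogens = 18.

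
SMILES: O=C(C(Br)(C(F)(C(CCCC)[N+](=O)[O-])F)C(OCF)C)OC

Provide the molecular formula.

C12H19BrF3NO5

Heavy atoms from the SMILES: 1 Br, 12 C, 3 F, 1 N, 5 O.
Implicit hydrogens by atom environment:
  4 × C: 2 H each → 8
  4 × O: no H
  3 × C: 3 H each → 9
  3 × C: no H
  3 × F: no H
  2 × C: 1 H each → 2
  1 × Br: no H
  1 × N (charge +1): no H
  1 × O (charge -1): no H
  Total hydrogens = 19.
Molecular formula: C12H19BrF3NO5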